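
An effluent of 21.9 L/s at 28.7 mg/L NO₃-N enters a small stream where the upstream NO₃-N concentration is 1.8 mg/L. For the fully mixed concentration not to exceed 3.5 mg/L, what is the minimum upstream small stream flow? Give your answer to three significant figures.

Set C_mix = 3.5: (Q·1.800 + 21.90·28.70) / (Q + 21.90) = 3.5
→ Q = 21.90·(28.70 − 3.5)/(3.5 − 1.800) = 324.6 L/s.

325 L/s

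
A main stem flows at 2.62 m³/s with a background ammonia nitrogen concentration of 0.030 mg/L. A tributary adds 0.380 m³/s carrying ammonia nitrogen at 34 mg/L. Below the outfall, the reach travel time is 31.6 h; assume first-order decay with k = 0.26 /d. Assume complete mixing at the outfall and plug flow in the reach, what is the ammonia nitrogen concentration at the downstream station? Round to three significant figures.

Mass balance: C = (2.620·0.03000 + 0.3800·34.00) / 3.000 = 13.00/3.000 = 4.333 mg/L.
Decay over the reach: 4.333·exp(−kt) = 4.333·0.7101 = 3.077 mg/L.

3.08 mg/L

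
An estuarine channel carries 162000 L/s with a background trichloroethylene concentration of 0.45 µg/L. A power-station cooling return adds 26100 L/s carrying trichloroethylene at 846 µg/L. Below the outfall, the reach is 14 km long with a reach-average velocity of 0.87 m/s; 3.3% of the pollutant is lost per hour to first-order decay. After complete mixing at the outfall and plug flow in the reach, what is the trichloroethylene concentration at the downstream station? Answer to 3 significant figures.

Mass balance: C = (162000·0.4500 + 26100·846.0) / 188100 = 22150000/188100 = 117.8 µg/L.
Travel time t = 14·1000 / 0.87 = 16090 s = 4.470 h.
3.3%/h lost → k = −ln(1 − 0.033) = 0.03356 h⁻¹.
After decay, C = 117.8 × e^(−kt) = 117.8 × 0.8607 = 101.4 µg/L.

101 µg/L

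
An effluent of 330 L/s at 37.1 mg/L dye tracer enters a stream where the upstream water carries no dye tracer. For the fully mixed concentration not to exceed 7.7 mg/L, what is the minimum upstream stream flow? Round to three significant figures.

1260 L/s

Set C_mix = 7.7: (Q·0 + 330.0·37.10) / (Q + 330.0) = 7.7
→ Q = 330.0·(37.10 − 7.7)/(7.7 − 0) = 1260 L/s.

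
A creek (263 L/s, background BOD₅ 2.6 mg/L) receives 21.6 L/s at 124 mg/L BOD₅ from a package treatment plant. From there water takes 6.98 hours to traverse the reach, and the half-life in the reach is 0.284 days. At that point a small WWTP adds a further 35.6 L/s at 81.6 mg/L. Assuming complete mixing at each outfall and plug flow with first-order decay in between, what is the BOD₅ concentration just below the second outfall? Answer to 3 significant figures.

14.2 mg/L

Flow-weighted average: C = (263.0·2.600 + 21.60·124.0) / 284.6 = 3362/284.6 = 11.81 mg/L; combined flow 284.6 L/s.
Half-life 0.284 d → k = ln 2 / 0.284 = 2.441 d⁻¹.
Decay over the reach: 11.81·exp(−kt) = 11.81·0.4917 = 5.809 mg/L.
At the second outfall, C = (284.6·5.809 + 35.60·81.60) / (284.6 + 35.60) = 14.24 mg/L.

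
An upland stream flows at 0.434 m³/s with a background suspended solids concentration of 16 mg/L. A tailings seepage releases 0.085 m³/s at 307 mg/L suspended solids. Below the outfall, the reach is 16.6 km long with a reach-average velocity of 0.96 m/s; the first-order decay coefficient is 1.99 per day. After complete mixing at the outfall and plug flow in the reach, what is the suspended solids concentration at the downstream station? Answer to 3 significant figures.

Flow-weighted average: C = (0.4340·16.00 + 0.08500·307.0) / 0.5190 = 33.04/0.5190 = 63.66 mg/L.
Travel time t = 16.6·1000 / 0.96 = 17290 s = 4.803 h.
First-order decay: C = 63.66·exp(−k·t) = 63.66·0.6715 = 42.75 mg/L.

42.7 mg/L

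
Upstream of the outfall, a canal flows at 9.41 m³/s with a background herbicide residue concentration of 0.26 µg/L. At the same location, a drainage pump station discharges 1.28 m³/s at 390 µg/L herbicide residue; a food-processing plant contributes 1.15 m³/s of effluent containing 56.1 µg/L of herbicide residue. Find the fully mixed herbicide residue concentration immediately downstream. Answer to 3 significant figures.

47.8 µg/L

Mixed concentration C = ΣQC/ΣQ = (9.410·0.2600 + 1.280·390.0 + 1.150·56.10) / 11.84 = 566.2/11.84 = 47.82 µg/L.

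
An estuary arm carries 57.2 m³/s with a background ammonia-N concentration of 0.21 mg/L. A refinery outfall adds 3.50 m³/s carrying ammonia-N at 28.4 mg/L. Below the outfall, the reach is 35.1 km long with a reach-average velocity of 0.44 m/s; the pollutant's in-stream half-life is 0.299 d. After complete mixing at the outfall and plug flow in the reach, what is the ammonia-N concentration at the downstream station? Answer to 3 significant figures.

Mass balance: C = (57.20·0.2100 + 3.500·28.40) / 60.70 = 111.4/60.70 = 1.835 mg/L.
Travel time t = 35.1·1000 / 0.44 = 79770 s = 22.16 h.
Half-life 0.299 d → k = ln 2 / 0.299 = 2.318 d⁻¹.
Applying C = C₀e^(−kt): 1.835 × 0.1176 = 0.2159 mg/L.

0.216 mg/L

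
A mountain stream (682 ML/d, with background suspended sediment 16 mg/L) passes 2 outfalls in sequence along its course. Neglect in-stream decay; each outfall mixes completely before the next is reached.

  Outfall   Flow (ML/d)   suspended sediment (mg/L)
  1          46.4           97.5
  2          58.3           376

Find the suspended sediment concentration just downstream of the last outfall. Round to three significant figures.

Outfall 1: combined Q = 728.4 ML/d; C = (682.0·16.00 + 46.40·97.50)/728.4 = 21.19 mg/L.
Outfall 2: combined Q = 786.7 ML/d; C = (728.4·21.19 + 58.30·376.0)/786.7 = 47.49 mg/L.

47.5 mg/L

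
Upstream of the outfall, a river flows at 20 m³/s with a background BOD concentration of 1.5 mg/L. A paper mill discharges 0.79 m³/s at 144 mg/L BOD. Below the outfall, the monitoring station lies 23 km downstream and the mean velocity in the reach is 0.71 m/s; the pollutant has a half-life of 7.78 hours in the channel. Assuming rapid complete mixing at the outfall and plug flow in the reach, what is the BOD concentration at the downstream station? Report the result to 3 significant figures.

3.10 mg/L

After mixing, C = (20.00·1.500 + 0.7900·144.0) / 20.79 = 143.8/20.79 = 6.915 mg/L.
Travel time t = 23·1000 / 0.71 = 32390 s = 8.998 h.
Half-life 7.78 h → k = ln 2 / 7.78 = 0.08909 h⁻¹ = 2.138 d⁻¹.
Decay over the reach: 6.915·exp(−kt) = 6.915·0.4486 = 3.102 mg/L.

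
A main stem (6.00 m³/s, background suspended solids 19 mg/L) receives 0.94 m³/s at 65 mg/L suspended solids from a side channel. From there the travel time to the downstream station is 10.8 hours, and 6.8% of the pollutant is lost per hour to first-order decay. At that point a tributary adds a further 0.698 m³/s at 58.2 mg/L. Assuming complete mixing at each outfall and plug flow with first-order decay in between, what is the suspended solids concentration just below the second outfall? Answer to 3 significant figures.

16.0 mg/L

Mass balance: C = (6.000·19.00 + 0.9400·65.00) / 6.940 = 175.1/6.940 = 25.23 mg/L; combined flow 6.940 m³/s.
6.8%/h lost → k = −ln(1 − 0.068) = 0.07042 h⁻¹.
After decay, C = 25.23 × e^(−kt) = 25.23 × 0.4674 = 11.79 mg/L.
At the second outfall, C = (6.940·11.79 + 0.6980·58.20) / (6.940 + 0.6980) = 16.03 mg/L.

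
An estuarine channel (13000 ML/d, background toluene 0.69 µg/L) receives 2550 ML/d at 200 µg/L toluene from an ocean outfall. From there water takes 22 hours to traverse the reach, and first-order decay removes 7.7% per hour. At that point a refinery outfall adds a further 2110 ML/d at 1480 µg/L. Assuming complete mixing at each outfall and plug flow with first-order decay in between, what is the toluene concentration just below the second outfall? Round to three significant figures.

182 µg/L

Mixed concentration C = ΣQC/ΣQ = (13000·0.6900 + 2550·200.0) / 15550 = 519000/15550 = 33.37 µg/L; combined flow 15550 ML/d.
7.7%/h lost → k = −ln(1 − 0.077) = 0.08013 h⁻¹.
Applying C = C₀e^(−kt): 33.37 × 0.1716 = 5.726 µg/L.
Second outfall: C = (15550·5.726 + 2110·1480)/17660 = 181.9 µg/L.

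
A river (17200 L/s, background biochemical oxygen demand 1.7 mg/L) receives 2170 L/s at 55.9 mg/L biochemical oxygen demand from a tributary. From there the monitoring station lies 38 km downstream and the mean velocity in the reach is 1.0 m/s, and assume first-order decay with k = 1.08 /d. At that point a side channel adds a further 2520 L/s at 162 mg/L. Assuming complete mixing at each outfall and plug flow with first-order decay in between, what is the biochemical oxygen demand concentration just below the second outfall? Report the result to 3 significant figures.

22.9 mg/L

Mixed concentration C = ΣQC/ΣQ = (17200·1.700 + 2170·55.90) / 19370 = 150500/19370 = 7.772 mg/L; combined flow 19370 L/s.
Travel time t = 38·1000 / 1.0 = 38000 s = 10.56 h.
After decay, C = 7.772 × e^(−kt) = 7.772 × 0.6219 = 4.833 mg/L.
At the second outfall, C = (19370·4.833 + 2520·162.0) / (19370 + 2520) = 22.93 mg/L.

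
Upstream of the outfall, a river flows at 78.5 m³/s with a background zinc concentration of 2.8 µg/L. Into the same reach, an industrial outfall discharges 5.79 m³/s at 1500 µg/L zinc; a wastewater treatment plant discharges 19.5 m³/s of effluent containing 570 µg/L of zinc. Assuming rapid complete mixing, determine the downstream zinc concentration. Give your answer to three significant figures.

193 µg/L

Mixed concentration C = ΣQC/ΣQ = (78.50·2.800 + 5.790·1500 + 19.50·570.0) / 103.8 = 20020/103.8 = 192.9 µg/L.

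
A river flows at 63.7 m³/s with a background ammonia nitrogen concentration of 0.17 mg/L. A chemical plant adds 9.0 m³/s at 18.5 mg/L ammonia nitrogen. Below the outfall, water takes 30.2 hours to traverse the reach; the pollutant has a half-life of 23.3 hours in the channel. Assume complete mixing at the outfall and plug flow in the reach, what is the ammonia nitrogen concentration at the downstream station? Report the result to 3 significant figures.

0.993 mg/L

After mixing, C = (63.70·0.1700 + 9.000·18.50) / 72.70 = 177.3/72.70 = 2.439 mg/L.
Half-life 23.3 h → k = ln 2 / 23.3 = 0.02975 h⁻¹ = 0.7140 d⁻¹.
First-order decay: C = 2.439·exp(−k·t) = 2.439·0.4072 = 0.9933 mg/L.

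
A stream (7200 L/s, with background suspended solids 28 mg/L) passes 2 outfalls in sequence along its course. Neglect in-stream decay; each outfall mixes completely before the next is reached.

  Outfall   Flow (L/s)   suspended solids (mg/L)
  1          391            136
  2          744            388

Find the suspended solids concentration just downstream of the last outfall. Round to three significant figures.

65.2 mg/L

Outfall 1: combined Q = 7591 L/s; C = (7200·28.00 + 391.0·136.0)/7591 = 33.56 mg/L.
Outfall 2: combined Q = 8335 L/s; C = (7591·33.56 + 744.0·388.0)/8335 = 65.20 mg/L.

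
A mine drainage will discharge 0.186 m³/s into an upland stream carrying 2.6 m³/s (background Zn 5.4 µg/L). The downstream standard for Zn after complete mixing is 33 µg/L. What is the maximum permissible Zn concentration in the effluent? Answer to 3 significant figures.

419 µg/L

At the limit, (Qr·Cr + Qe·Cₑ)/(Qr + Qe) = 33:
Cₑ = (2.786·33 − 2.600·5.400) / 0.1860 = 418.8 µg/L.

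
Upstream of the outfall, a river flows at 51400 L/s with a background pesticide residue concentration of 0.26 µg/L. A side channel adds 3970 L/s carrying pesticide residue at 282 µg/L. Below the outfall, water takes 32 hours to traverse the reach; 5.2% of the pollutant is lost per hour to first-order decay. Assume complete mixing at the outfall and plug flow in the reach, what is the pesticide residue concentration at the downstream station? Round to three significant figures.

3.70 µg/L

Conservation of mass: C = (51400·0.2600 + 3970·282.0) / 55370 = 1133000/55370 = 20.46 µg/L.
5.2%/h lost → k = −ln(1 − 0.052) = 0.05340 h⁻¹.
Applying C = C₀e^(−kt): 20.46 × 0.1811 = 3.705 µg/L.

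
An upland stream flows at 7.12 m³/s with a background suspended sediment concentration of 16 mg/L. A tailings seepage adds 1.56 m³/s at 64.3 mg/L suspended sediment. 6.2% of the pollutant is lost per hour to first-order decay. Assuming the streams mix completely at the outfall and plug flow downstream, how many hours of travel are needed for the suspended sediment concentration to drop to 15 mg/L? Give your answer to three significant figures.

7.78 h

After mixing, C = (7.120·16.00 + 1.560·64.30) / 8.680 = 214.2/8.680 = 24.68 mg/L.
6.2%/h lost → k = −ln(1 − 0.062) = 0.06401 h⁻¹.
24.68·exp(−k·t) = 15 → t = ln(24.68/15)/k = 28010 s = 7.780 h.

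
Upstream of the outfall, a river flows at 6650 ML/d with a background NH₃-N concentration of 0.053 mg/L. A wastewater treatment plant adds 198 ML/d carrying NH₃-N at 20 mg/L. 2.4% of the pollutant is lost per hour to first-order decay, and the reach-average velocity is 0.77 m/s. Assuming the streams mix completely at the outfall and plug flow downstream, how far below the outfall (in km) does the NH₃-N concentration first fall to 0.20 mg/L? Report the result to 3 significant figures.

131 km

After mixing, C = (6650·0.05300 + 198.0·20.00) / 6848 = 4312/6848 = 0.6297 mg/L.
2.4%/h lost → k = −ln(1 − 0.024) = 0.02429 h⁻¹.
Set 0.6297·exp(−k·t) = 0.20 → t = ln(0.6297/0.20)/k = 170000 s = 47.22 h.
Distance = v·t = 0.77·170000 = 130900 m = 130.9 km.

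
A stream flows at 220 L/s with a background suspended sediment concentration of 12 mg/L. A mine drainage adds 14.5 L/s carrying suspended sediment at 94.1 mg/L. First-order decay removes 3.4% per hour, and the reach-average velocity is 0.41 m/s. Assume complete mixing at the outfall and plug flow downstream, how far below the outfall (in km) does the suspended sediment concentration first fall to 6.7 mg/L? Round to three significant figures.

Conservation of mass: C = (220.0·12.00 + 14.50·94.10) / 234.5 = 4004/234.5 = 17.08 mg/L.
3.4%/h lost → k = −ln(1 − 0.034) = 0.03459 h⁻¹.
Set 17.08·exp(−k·t) = 6.7 → t = ln(17.08/6.7)/k = 97370 s = 27.05 h.
Distance = v·t = 0.41·97370 = 39920 m = 39.92 km.

39.9 km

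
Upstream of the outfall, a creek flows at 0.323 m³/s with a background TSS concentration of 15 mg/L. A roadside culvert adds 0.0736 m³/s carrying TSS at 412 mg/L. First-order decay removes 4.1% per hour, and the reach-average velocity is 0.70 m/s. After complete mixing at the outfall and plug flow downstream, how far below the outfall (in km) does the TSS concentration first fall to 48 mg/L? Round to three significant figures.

Flow-weighted average: C = (0.3230·15.00 + 0.07360·412.0) / 0.3966 = 35.17/0.3966 = 88.67 mg/L.
4.1%/h lost → k = −ln(1 − 0.041) = 0.04186 h⁻¹.
Set 88.67·exp(−k·t) = 48 → t = ln(88.67/48)/k = 52780 s = 14.66 h.
Distance = v·t = 0.70·52780 = 36950 m = 36.95 km.

36.9 km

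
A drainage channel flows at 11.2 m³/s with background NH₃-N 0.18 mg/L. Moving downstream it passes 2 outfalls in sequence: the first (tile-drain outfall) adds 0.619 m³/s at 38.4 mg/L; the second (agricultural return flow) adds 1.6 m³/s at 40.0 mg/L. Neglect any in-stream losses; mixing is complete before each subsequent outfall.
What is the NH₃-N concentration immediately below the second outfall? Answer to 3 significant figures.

After outfall 1: Q = 11.20 + 0.6190 = 11.82 m³/s; C = (11.20·0.1800 + 0.6190·38.40)/11.82 = 2.182 mg/L.
After outfall 2: Q = 11.82 + 1.600 = 13.42 m³/s; C = (11.82·2.182 + 1.600·40.00)/13.42 = 6.691 mg/L.

6.69 mg/L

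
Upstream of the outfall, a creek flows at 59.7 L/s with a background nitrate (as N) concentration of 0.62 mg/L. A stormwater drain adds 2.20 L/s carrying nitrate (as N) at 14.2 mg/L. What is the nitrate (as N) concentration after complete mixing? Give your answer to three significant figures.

Mixed concentration C = ΣQC/ΣQ = (59.70·0.6200 + 2.200·14.20) / 61.90 = 68.25/61.90 = 1.103 mg/L.

1.10 mg/L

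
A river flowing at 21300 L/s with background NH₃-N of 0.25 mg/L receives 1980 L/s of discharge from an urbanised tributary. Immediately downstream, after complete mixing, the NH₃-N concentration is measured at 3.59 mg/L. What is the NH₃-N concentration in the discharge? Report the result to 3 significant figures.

39.5 mg/L

Mass balance: 21300·0.2500 + 1980·Cₑ = 23280·3.590
→ Cₑ = (23280·3.590 − 21300·0.2500) / 1980 = 39.52 mg/L.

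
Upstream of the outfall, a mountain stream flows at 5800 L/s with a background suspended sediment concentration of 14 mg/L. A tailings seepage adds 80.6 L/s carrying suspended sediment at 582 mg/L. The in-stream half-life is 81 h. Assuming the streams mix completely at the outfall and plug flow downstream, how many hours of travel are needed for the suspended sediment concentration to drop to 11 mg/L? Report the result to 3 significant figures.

79.9 h

Mass balance: C = (5800·14.00 + 80.60·582.0) / 5881 = 128100/5881 = 21.79 mg/L.
Half-life 81 h → k = ln 2 / 81 = 0.008557 h⁻¹ = 0.2054 d⁻¹.
21.79·exp(−k·t) = 11 → t = ln(21.79/11)/k = 287500 s = 79.85 h.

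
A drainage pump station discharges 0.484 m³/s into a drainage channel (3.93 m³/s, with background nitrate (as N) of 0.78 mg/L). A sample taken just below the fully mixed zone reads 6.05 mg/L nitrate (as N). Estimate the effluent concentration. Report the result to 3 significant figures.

Mass balance: 3.930·0.7800 + 0.4840·Cₑ = 4.414·6.050
→ Cₑ = (4.414·6.050 − 3.930·0.7800) / 0.4840 = 48.84 mg/L.

48.8 mg/L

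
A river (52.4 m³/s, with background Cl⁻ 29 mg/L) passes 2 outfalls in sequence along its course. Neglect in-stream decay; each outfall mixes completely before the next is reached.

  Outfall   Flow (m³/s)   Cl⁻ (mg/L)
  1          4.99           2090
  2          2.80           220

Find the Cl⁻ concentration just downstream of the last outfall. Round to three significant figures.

Outfall 1: combined Q = 57.39 m³/s; C = (52.40·29.00 + 4.990·2090)/57.39 = 208.2 mg/L.
Outfall 2: combined Q = 60.19 m³/s; C = (57.39·208.2 + 2.800·220.0)/60.19 = 208.8 mg/L.

209 mg/L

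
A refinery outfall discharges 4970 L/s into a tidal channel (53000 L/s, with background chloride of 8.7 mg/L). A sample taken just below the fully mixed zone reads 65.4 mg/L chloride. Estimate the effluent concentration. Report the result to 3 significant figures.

Mass balance: 53000·8.700 + 4970·Cₑ = 57970·65.40
→ Cₑ = (57970·65.40 − 53000·8.700) / 4970 = 670.0 mg/L.

670 mg/L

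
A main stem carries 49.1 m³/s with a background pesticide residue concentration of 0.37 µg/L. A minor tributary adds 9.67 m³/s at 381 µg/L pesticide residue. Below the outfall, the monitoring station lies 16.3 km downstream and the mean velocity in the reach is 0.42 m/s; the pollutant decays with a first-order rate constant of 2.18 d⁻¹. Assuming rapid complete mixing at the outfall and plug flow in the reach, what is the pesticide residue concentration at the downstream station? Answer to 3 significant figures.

23.7 µg/L

Mixed concentration C = ΣQC/ΣQ = (49.10·0.3700 + 9.670·381.0) / 58.77 = 3702/58.77 = 63.00 µg/L.
Travel time t = 16.3·1000 / 0.42 = 38810 s = 10.78 h.
First-order decay: C = 63.00·exp(−k·t) = 63.00·0.3756 = 23.66 µg/L.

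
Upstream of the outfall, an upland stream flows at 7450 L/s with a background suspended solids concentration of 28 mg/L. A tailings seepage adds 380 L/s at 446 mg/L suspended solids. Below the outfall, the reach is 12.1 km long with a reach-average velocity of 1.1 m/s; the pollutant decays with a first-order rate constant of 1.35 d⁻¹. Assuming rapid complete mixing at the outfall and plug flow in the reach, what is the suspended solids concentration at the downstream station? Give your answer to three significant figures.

40.7 mg/L

Mass balance: C = (7450·28.00 + 380.0·446.0) / 7830 = 378100/7830 = 48.29 mg/L.
Travel time t = 12.1·1000 / 1.1 = 11000 s = 3.056 h.
After decay, C = 48.29 × e^(−kt) = 48.29 × 0.8421 = 40.66 mg/L.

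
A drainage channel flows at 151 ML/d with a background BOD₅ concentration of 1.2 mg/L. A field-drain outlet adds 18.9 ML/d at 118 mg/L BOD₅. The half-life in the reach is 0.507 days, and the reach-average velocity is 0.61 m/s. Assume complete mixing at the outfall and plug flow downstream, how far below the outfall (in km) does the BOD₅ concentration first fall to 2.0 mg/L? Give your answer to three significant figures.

After mixing, C = (151.0·1.200 + 18.90·118.0) / 169.9 = 2411/169.9 = 14.19 mg/L.
Half-life 0.507 d → k = ln 2 / 0.507 = 1.367 d⁻¹.
Set 14.19·exp(−k·t) = 2.0 → t = ln(14.19/2.0)/k = 123800 s = 34.40 h.
Distance = v·t = 0.61·123800 = 75540 m = 75.54 km.

75.5 km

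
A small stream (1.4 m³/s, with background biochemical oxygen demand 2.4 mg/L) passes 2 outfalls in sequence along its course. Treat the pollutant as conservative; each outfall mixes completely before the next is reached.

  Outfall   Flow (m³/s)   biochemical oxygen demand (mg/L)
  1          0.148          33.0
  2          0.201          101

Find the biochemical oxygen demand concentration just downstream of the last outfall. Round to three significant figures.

After outfall 1: Q = 1.400 + 0.1480 = 1.548 m³/s; C = (1.400·2.400 + 0.1480·33.00)/1.548 = 5.326 mg/L.
After outfall 2: Q = 1.548 + 0.2010 = 1.749 m³/s; C = (1.548·5.326 + 0.2010·101.0)/1.749 = 16.32 mg/L.

16.3 mg/L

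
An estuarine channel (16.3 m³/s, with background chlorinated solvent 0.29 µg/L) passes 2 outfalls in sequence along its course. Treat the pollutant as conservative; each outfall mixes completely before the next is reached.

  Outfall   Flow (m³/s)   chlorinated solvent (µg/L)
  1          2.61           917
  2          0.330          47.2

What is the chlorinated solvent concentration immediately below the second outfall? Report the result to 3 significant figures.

After outfall 1: Q = 16.30 + 2.610 = 18.91 m³/s; C = (16.30·0.2900 + 2.610·917.0)/18.91 = 126.8 µg/L.
After outfall 2: Q = 18.91 + 0.3300 = 19.24 m³/s; C = (18.91·126.8 + 0.3300·47.20)/19.24 = 125.5 µg/L.

125 µg/L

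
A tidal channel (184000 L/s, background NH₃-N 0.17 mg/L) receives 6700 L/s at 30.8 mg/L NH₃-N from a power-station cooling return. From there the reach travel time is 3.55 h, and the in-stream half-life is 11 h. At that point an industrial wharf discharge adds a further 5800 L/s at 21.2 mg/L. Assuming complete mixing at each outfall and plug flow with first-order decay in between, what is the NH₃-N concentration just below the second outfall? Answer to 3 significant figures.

1.59 mg/L

Conservation of mass: C = (184000·0.1700 + 6700·30.80) / 190700 = 237600/190700 = 1.246 mg/L; combined flow 190700 L/s.
Half-life 11 h → k = ln 2 / 11 = 0.06301 h⁻¹ = 1.512 d⁻¹.
First-order decay: C = 1.246·exp(−k·t) = 1.246·0.7996 = 0.9964 mg/L.
Second outfall: C = (190700·0.9964 + 5800·21.20)/196500 = 1.593 mg/L.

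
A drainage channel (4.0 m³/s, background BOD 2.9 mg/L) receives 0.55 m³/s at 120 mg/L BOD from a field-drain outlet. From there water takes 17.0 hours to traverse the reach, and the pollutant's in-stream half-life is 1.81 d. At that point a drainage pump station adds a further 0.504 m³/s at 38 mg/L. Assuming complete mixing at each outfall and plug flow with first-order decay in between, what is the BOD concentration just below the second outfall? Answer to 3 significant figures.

15.5 mg/L

Conservation of mass: C = (4.000·2.900 + 0.5500·120.0) / 4.550 = 77.60/4.550 = 17.05 mg/L; combined flow 4.550 m³/s.
Half-life 1.81 d → k = ln 2 / 1.81 = 0.3830 d⁻¹.
Decay over the reach: 17.05·exp(−kt) = 17.05·0.7624 = 13.00 mg/L.
Second outfall: C = (4.550·13.00 + 0.5040·38.00)/5.054 = 15.50 mg/L.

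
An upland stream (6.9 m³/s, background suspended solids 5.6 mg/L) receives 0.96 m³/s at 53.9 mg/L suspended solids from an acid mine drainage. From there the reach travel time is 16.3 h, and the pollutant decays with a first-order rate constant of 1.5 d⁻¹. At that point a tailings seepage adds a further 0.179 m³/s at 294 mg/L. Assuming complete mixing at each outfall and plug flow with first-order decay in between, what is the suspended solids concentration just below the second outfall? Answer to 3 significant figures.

10.6 mg/L

Conservation of mass: C = (6.900·5.600 + 0.9600·53.90) / 7.860 = 90.38/7.860 = 11.50 mg/L; combined flow 7.860 m³/s.
Applying C = C₀e^(−kt): 11.50 × 0.3610 = 4.152 mg/L.
Second outfall: C = (7.860·4.152 + 0.1790·294.0)/8.039 = 10.61 mg/L.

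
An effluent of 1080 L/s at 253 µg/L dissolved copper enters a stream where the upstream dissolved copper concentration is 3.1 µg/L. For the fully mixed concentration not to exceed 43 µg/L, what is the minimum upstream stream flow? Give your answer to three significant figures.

Set C_mix = 43: (Q·3.100 + 1080·253.0) / (Q + 1080) = 43
→ Q = 1080·(253.0 − 43)/(43 − 3.100) = 5684 L/s.

5680 L/s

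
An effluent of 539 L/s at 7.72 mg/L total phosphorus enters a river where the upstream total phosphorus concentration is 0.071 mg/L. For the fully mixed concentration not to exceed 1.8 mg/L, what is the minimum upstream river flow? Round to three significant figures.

1850 L/s

Set C_mix = 1.8: (Q·0.07100 + 539.0·7.720) / (Q + 539.0) = 1.8
→ Q = 539.0·(7.720 − 1.8)/(1.8 − 0.07100) = 1846 L/s.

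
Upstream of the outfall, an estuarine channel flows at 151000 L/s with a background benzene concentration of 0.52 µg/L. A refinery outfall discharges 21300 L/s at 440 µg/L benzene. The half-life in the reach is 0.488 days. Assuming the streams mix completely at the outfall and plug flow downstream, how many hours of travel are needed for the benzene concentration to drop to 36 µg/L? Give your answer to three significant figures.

Flow-weighted average: C = (151000·0.5200 + 21300·440.0) / 172300 = 9451000/172300 = 54.85 µg/L.
Half-life 0.488 d → k = ln 2 / 0.488 = 1.420 d⁻¹.
54.85·exp(−k·t) = 36 → t = ln(54.85/36)/k = 25610 s = 7.115 h.

7.11 h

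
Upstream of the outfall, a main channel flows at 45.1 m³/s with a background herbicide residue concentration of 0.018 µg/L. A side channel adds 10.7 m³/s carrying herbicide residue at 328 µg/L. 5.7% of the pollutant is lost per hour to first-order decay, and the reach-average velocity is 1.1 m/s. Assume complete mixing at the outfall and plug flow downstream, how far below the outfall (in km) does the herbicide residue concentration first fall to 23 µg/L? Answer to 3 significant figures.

After mixing, C = (45.10·0.01800 + 10.70·328.0) / 55.80 = 3510/55.80 = 62.91 µg/L.
5.7%/h lost → k = −ln(1 − 0.057) = 0.05869 h⁻¹.
Set 62.91·exp(−k·t) = 23 → t = ln(62.91/23)/k = 61720 s = 17.14 h.
Distance = v·t = 1.1·61720 = 67890 m = 67.89 km.

67.9 km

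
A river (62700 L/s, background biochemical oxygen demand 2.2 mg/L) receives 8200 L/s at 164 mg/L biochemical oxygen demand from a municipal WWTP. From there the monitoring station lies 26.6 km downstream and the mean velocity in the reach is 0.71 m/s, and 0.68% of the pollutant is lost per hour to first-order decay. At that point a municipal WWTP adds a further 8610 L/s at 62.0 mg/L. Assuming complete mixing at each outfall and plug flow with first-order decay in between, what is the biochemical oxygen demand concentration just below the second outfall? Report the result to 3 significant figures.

Mixed concentration C = ΣQC/ΣQ = (62700·2.200 + 8200·164.0) / 70900 = 1483000/70900 = 20.91 mg/L; combined flow 70900 L/s.
Travel time t = 26.6·1000 / 0.71 = 37460 s = 10.41 h.
0.68%/h lost → k = −ln(1 − 0.0068) = 0.006823 h⁻¹.
First-order decay: C = 20.91·exp(−k·t) = 20.91·0.9315 = 19.48 mg/L.
At the second outfall, C = (70900·19.48 + 8610·62.00) / (70900 + 8610) = 24.08 mg/L.

24.1 mg/L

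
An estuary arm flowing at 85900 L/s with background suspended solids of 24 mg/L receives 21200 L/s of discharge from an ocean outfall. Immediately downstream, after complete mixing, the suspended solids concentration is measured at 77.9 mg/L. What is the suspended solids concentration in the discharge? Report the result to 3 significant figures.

Mass balance: 85900·24.00 + 21200·Cₑ = 107100·77.90
→ Cₑ = (107100·77.90 − 85900·24.00) / 21200 = 296.3 mg/L.

296 mg/L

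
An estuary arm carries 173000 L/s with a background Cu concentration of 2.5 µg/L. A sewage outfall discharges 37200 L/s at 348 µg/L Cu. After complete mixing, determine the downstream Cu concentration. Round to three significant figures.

63.6 µg/L

Flow-weighted average: C = (173000·2.500 + 37200·348.0) / 210200 = 13380000/210200 = 63.64 µg/L.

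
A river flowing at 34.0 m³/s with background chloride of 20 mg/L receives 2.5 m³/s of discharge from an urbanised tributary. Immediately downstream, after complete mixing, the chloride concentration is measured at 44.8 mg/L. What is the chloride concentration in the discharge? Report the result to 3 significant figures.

382 mg/L

Mass balance: 34.00·20.00 + 2.500·Cₑ = 36.50·44.80
→ Cₑ = (36.50·44.80 − 34.00·20.00) / 2.500 = 382.1 mg/L.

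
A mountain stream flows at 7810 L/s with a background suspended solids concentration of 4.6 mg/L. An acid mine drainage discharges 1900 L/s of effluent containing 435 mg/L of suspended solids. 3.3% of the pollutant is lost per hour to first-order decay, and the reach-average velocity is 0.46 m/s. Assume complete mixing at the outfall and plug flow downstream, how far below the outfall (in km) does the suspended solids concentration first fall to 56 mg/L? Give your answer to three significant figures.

22.8 km

Flow-weighted average: C = (7810·4.600 + 1900·435.0) / 9710 = 862400/9710 = 88.82 mg/L.
3.3%/h lost → k = −ln(1 − 0.033) = 0.03356 h⁻¹.
Set 88.82·exp(−k·t) = 56 → t = ln(88.82/56)/k = 49480 s = 13.75 h.
Distance = v·t = 0.46·49480 = 22760 m = 22.76 km.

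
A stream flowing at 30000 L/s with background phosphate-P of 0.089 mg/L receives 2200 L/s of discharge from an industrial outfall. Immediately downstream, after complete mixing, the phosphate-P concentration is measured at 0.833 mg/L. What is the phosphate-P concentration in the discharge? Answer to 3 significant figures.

Mass balance: 30000·0.08900 + 2200·Cₑ = 32200·0.8330
→ Cₑ = (32200·0.8330 − 30000·0.08900) / 2200 = 10.98 mg/L.

11.0 mg/L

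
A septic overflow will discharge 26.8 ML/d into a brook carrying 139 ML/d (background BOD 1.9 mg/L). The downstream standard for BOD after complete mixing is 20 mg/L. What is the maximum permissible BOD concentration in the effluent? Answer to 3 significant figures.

At the limit, (Qr·Cr + Qe·Cₑ)/(Qr + Qe) = 20:
Cₑ = (165.8·20 − 139.0·1.900) / 26.80 = 113.9 mg/L.

114 mg/L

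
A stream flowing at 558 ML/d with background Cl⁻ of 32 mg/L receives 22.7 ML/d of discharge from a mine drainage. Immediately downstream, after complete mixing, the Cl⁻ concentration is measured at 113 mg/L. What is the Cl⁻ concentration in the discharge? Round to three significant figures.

Mass balance: 558.0·32.00 + 22.70·Cₑ = 580.7·113.0
→ Cₑ = (580.7·113.0 − 558.0·32.00) / 22.70 = 2104 mg/L.

2100 mg/L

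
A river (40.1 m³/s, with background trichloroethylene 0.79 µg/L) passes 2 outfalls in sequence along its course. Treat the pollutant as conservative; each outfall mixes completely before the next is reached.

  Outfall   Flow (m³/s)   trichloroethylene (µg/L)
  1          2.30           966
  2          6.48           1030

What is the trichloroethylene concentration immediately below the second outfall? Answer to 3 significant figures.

183 µg/L

Outfall 1: combined Q = 42.40 m³/s; C = (40.10·0.7900 + 2.300·966.0)/42.40 = 53.15 µg/L.
Outfall 2: combined Q = 48.88 m³/s; C = (42.40·53.15 + 6.480·1030)/48.88 = 182.6 µg/L.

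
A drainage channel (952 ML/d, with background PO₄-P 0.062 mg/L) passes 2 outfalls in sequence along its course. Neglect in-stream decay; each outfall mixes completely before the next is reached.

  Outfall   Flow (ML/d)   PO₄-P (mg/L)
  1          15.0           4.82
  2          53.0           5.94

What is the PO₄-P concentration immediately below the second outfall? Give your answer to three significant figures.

0.437 mg/L

Below outfall 1: Q → 967.0 ML/d, C = (952.0·0.06200 + 15.00·4.820)/967.0 = 0.1358 mg/L.
Below outfall 2: Q → 1020 ML/d, C = (967.0·0.1358 + 53.00·5.940)/1020 = 0.4374 mg/L.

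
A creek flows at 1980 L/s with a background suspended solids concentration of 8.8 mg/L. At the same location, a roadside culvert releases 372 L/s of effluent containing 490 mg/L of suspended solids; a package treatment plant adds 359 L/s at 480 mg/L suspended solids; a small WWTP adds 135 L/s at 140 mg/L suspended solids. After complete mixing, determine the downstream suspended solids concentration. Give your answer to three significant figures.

After mixing, C = (1980·8.800 + 372.0·490.0 + 359.0·480.0 + 135.0·140.0) / 2846 = 390900/2846 = 137.4 mg/L.

137 mg/L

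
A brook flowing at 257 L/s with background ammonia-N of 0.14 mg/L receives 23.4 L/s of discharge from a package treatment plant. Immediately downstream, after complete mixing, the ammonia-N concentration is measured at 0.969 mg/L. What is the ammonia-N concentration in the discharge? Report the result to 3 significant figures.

10.1 mg/L

Mass balance: 257.0·0.1400 + 23.40·Cₑ = 280.4·0.9690
→ Cₑ = (280.4·0.9690 − 257.0·0.1400) / 23.40 = 10.07 mg/L.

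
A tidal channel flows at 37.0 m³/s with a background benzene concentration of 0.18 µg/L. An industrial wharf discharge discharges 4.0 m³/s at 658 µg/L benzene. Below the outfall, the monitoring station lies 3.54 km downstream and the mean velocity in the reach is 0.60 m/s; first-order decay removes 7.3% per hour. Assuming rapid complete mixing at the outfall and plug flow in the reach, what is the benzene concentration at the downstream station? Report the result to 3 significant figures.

56.8 µg/L

Flow-weighted average: C = (37.00·0.1800 + 4.000·658.0) / 41.00 = 2639/41.00 = 64.36 µg/L.
Travel time t = 3.54·1000 / 0.60 = 5900 s = 1.639 h.
7.3%/h lost → k = −ln(1 − 0.073) = 0.07580 h⁻¹.
Decay over the reach: 64.36·exp(−kt) = 64.36·0.8832 = 56.84 µg/L.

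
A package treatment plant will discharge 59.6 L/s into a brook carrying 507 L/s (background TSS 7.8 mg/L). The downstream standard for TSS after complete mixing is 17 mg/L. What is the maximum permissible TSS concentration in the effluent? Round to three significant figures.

At the limit, (Qr·Cr + Qe·Cₑ)/(Qr + Qe) = 17:
Cₑ = (566.6·17 − 507.0·7.800) / 59.60 = 95.26 mg/L.

95.3 mg/L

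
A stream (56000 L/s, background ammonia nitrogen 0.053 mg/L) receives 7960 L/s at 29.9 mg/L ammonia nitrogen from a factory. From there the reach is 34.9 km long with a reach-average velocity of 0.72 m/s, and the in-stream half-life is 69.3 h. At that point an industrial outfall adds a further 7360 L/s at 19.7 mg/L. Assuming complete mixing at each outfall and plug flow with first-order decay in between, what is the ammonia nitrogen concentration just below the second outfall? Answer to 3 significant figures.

Flow-weighted average: C = (56000·0.05300 + 7960·29.90) / 63960 = 241000/63960 = 3.768 mg/L; combined flow 63960 L/s.
Travel time t = 34.9·1000 / 0.72 = 48470 s = 13.46 h.
Half-life 69.3 h → k = ln 2 / 69.3 = 0.01000 h⁻¹ = 0.2401 d⁻¹.
Decay over the reach: 3.768·exp(−kt) = 3.768·0.8740 = 3.293 mg/L.
Second outfall: C = (63960·3.293 + 7360·19.70)/71320 = 4.986 mg/L.

4.99 mg/L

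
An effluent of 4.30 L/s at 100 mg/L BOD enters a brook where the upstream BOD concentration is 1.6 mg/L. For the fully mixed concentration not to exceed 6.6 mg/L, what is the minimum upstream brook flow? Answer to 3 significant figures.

80.3 L/s

Set C_mix = 6.6: (Q·1.600 + 4.300·100.0) / (Q + 4.300) = 6.6
→ Q = 4.300·(100.0 − 6.6)/(6.6 − 1.600) = 80.32 L/s.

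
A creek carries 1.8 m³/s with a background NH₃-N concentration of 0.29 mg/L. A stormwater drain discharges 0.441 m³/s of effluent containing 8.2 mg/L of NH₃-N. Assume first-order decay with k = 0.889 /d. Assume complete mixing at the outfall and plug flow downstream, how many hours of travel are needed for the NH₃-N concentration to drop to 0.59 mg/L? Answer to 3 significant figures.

Mass balance: C = (1.800·0.2900 + 0.4410·8.200) / 2.241 = 4.138/2.241 = 1.847 mg/L.
1.847·exp(−k·t) = 0.59 → t = ln(1.847/0.59)/k = 110900 s = 30.80 h.

30.8 h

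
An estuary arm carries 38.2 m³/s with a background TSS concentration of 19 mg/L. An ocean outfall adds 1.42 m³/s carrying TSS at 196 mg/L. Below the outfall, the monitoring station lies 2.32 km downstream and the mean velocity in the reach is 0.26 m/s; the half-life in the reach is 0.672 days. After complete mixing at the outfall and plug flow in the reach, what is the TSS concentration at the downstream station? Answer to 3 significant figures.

Mixed concentration C = ΣQC/ΣQ = (38.20·19.00 + 1.420·196.0) / 39.62 = 1004/39.62 = 25.34 mg/L.
Travel time t = 2.32·1000 / 0.26 = 8923 s = 2.479 h.
Half-life 0.672 d → k = ln 2 / 0.672 = 1.031 d⁻¹.
Decay over the reach: 25.34·exp(−kt) = 25.34·0.8990 = 22.78 mg/L.

22.8 mg/L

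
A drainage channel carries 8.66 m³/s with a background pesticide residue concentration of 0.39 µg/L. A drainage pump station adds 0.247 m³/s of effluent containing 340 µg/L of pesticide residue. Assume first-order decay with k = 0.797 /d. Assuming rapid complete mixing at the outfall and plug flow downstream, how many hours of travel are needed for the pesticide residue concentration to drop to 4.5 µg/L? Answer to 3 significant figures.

Mixed concentration C = ΣQC/ΣQ = (8.660·0.3900 + 0.2470·340.0) / 8.907 = 87.36/8.907 = 9.808 µg/L.
9.808·exp(−k·t) = 4.5 → t = ln(9.808/4.5)/k = 84460 s = 23.46 h.

23.5 h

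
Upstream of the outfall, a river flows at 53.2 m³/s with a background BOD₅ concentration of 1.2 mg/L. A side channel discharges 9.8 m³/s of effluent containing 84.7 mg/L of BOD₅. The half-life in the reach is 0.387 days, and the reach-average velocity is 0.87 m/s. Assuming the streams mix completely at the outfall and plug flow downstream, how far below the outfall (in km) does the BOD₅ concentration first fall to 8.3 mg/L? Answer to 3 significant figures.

22.5 km

After mixing, C = (53.20·1.200 + 9.800·84.70) / 63.00 = 893.9/63.00 = 14.19 mg/L.
Half-life 0.387 d → k = ln 2 / 0.387 = 1.791 d⁻¹.
Set 14.19·exp(−k·t) = 8.3 → t = ln(14.19/8.3)/k = 25870 s = 7.185 h.
Distance = v·t = 0.87·25870 = 22500 m = 22.50 km.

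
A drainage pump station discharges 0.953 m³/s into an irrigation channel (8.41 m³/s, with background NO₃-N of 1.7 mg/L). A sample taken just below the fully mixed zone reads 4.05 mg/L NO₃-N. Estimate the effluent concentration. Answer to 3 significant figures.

Mass balance: 8.410·1.700 + 0.9530·Cₑ = 9.363·4.050
→ Cₑ = (9.363·4.050 − 8.410·1.700) / 0.9530 = 24.79 mg/L.

24.8 mg/L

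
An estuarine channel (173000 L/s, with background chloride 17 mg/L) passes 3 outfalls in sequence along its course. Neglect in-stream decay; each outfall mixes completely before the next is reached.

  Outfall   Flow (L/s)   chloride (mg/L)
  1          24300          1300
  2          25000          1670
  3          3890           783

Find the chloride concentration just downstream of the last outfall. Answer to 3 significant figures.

Below outfall 1: Q → 197300 L/s, C = (173000·17.00 + 24300·1300)/197300 = 175.0 mg/L.
Below outfall 2: Q → 222300 L/s, C = (197300·175.0 + 25000·1670)/222300 = 343.1 mg/L.
Below outfall 3: Q → 226200 L/s, C = (222300·343.1 + 3890·783.0)/226200 = 350.7 mg/L.

351 mg/L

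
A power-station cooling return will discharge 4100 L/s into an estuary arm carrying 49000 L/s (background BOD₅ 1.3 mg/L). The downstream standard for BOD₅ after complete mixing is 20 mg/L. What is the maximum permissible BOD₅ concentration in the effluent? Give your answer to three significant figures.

At the limit, (Qr·Cr + Qe·Cₑ)/(Qr + Qe) = 20:
Cₑ = (53100·20 − 49000·1.300) / 4100 = 243.5 mg/L.

243 mg/L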